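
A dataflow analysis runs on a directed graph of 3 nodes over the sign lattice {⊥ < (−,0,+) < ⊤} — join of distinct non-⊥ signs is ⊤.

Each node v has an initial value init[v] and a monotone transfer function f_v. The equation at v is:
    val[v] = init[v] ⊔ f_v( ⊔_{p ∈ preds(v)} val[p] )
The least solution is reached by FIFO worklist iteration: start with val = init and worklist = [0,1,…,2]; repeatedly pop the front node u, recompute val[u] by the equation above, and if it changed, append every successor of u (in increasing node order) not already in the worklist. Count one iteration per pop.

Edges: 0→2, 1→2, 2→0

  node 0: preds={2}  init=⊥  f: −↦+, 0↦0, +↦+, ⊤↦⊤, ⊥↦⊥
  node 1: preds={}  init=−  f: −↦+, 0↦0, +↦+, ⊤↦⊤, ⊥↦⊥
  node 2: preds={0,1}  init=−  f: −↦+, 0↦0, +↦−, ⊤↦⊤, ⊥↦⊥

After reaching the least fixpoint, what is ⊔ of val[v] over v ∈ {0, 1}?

⊤

Trace (5 dequeues):
  [1] u=0 | in − | out + | prev ⊥ | push {}
  [2] u=1 | in ⊥ | out − | ==
  [3] u=2 | in ⊤ | out ⊤ | prev − | push {0}
  [4] u=0 | in ⊤ | out ⊤ | prev + | push {2}
  [5] u=2 | in ⊤ | out ⊤ | ==

Converged values:
  [0] ⊤
  [1] −
  [2] ⊤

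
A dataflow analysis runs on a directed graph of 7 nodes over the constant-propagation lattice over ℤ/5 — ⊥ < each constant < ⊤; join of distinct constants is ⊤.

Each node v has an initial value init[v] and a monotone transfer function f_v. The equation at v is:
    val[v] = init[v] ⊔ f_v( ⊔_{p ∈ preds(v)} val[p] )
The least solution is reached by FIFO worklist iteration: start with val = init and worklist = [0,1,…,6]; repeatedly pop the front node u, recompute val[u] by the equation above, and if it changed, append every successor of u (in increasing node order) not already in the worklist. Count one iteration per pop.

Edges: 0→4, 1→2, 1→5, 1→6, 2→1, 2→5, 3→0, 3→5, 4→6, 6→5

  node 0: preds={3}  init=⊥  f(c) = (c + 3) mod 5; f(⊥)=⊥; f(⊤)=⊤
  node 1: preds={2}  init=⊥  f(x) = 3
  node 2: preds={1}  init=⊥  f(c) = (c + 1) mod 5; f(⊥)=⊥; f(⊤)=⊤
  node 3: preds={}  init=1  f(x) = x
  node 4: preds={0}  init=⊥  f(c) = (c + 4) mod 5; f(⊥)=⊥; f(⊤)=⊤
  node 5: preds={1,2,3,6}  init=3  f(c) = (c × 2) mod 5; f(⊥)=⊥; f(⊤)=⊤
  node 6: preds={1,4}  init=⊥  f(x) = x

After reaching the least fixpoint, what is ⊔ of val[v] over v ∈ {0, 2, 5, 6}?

⊤

Worklist (9 pops):
  #1 pop 0: in=1 → 4 (was ⊥); enqueue []
  #2 pop 1: in=⊥ → 3 (was ⊥); enqueue []
  #3 pop 2: in=3 → 4 (was ⊥); enqueue [1]
  #4 pop 3: in=⊥ → 1 (no change)
  #5 pop 4: in=4 → 3 (was ⊥); enqueue []
  #6 pop 5: in=⊤ → ⊤ (was 3); enqueue []
  #7 pop 6: in=3 → 3 (was ⊥); enqueue [5]
  #8 pop 1: in=4 → 3 (no change)
  #9 pop 5: in=⊤ → ⊤ (no change)

Fixpoint:
  val[0] = 4
  val[1] = 3
  val[2] = 4
  val[3] = 1
  val[4] = 3
  val[5] = ⊤
  val[6] = 3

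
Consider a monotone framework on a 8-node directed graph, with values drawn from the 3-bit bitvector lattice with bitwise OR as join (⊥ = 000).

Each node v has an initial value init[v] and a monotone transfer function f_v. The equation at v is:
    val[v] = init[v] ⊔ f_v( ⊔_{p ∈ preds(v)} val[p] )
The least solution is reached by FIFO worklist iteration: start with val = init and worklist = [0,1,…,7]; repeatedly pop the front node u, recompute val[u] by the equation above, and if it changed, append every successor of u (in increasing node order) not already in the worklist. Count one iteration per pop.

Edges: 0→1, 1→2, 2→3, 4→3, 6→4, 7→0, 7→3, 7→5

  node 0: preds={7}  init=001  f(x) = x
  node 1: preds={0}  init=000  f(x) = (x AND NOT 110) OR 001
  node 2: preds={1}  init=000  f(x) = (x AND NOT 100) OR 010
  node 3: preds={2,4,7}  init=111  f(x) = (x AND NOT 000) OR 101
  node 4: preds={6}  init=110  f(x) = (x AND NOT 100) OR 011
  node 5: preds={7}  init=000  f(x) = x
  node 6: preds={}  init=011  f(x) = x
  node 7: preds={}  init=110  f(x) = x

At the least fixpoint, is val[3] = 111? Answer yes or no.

Worklist (9 pops):
  #1 pop 0: in=110 → 111 (was 001); enqueue []
  #2 pop 1: in=111 → 001 (was 000); enqueue []
  #3 pop 2: in=001 → 011 (was 000); enqueue []
  #4 pop 3: in=111 → 111 (no change)
  #5 pop 4: in=011 → 111 (was 110); enqueue [3]
  #6 pop 5: in=110 → 110 (was 000); enqueue []
  #7 pop 6: in=000 → 011 (no change)
  #8 pop 7: in=000 → 110 (no change)
  #9 pop 3: in=111 → 111 (no change)

Fixpoint:
  val[0] = 111
  val[1] = 001
  val[2] = 011
  val[3] = 111
  val[4] = 111
  val[5] = 110
  val[6] = 011
  val[7] = 110

yes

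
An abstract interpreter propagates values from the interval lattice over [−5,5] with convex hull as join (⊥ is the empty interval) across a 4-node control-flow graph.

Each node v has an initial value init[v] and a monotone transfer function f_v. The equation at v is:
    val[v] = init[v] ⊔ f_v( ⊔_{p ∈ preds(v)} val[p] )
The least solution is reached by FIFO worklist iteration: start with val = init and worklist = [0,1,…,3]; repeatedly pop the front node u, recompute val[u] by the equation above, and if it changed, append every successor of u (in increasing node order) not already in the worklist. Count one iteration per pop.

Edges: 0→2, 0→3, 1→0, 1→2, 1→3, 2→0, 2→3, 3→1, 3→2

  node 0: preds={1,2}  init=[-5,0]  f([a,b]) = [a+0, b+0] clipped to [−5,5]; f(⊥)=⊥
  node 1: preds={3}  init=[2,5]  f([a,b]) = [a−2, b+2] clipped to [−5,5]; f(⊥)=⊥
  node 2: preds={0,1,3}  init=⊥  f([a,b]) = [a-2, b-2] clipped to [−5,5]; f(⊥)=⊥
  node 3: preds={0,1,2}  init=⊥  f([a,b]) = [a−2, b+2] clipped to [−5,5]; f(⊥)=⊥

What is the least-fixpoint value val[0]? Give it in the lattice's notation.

[-5,5]

Trace (9 dequeues):
  [1] u=0 | in [2,5] | out [-5,5] | prev [-5,0] | push {}
  [2] u=1 | in ⊥ | out [2,5] | ==
  [3] u=2 | in [-5,5] | out [-5,3] | prev ⊥ | push {0}
  [4] u=3 | in [-5,5] | out [-5,5] | prev ⊥ | push {1,2}
  [5] u=0 | in [-5,5] | out [-5,5] | ==
  [6] u=1 | in [-5,5] | out [-5,5] | prev [2,5] | push {0,3}
  [7] u=2 | in [-5,5] | out [-5,3] | ==
  [8] u=0 | in [-5,5] | out [-5,5] | ==
  [9] u=3 | in [-5,5] | out [-5,5] | ==

Converged values:
  [0] [-5,5]
  [1] [-5,5]
  [2] [-5,3]
  [3] [-5,5]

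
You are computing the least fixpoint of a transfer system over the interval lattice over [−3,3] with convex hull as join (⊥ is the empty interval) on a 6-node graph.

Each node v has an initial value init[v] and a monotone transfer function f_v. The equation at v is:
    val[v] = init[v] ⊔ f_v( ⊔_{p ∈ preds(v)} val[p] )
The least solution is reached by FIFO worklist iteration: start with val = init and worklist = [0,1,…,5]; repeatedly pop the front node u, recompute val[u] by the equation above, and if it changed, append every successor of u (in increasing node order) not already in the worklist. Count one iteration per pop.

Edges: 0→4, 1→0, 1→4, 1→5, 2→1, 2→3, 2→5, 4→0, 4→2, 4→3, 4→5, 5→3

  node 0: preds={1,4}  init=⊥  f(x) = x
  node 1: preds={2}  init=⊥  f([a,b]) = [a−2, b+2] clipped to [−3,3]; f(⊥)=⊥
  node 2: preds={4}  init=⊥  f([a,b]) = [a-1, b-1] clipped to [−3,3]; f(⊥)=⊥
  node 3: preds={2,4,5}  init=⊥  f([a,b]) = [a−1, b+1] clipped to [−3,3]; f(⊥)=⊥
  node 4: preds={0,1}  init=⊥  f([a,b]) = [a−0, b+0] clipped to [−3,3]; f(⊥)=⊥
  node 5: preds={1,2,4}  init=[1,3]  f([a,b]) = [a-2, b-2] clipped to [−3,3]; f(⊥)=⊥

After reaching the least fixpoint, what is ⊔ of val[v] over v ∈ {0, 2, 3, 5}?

[0,3]

Iteration log — 6 steps:
  step 1. node 0  ⊔preds=⊥  new=⊥  stable
  step 2. node 1  ⊔preds=⊥  new=⊥  stable
  step 3. node 2  ⊔preds=⊥  new=⊥  stable
  step 4. node 3  ⊔preds=[1,3]  new=[0,3]  old=⊥  +wl: 
  step 5. node 4  ⊔preds=⊥  new=⊥  stable
  step 6. node 5  ⊔preds=⊥  new=[1,3]  stable

Least fixpoint reached:
  node 0: ⊥
  node 1: ⊥
  node 2: ⊥
  node 3: [0,3]
  node 4: ⊥
  node 5: [1,3]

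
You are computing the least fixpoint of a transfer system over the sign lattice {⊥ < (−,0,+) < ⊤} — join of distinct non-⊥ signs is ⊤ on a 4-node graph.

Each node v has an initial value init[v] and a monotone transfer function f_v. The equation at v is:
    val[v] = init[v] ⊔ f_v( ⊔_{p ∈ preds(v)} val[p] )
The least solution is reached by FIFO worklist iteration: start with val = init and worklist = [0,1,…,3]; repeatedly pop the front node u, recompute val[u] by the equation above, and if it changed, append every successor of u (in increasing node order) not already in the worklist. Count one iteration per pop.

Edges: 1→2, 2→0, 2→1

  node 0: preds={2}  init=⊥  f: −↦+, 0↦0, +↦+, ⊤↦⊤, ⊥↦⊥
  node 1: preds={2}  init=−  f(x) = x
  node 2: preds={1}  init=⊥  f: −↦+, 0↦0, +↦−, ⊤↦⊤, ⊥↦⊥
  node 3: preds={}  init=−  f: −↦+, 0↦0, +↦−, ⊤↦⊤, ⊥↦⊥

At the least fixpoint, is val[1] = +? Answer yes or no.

Worklist (9 pops):
  #1 pop 0: in=⊥ → ⊥ (no change)
  #2 pop 1: in=⊥ → − (no change)
  #3 pop 2: in=− → + (was ⊥); enqueue [0,1]
  #4 pop 3: in=⊥ → − (no change)
  #5 pop 0: in=+ → + (was ⊥); enqueue []
  #6 pop 1: in=+ → ⊤ (was −); enqueue [2]
  #7 pop 2: in=⊤ → ⊤ (was +); enqueue [0,1]
  #8 pop 0: in=⊤ → ⊤ (was +); enqueue []
  #9 pop 1: in=⊤ → ⊤ (no change)

Fixpoint:
  val[0] = ⊤
  val[1] = ⊤
  val[2] = ⊤
  val[3] = −

no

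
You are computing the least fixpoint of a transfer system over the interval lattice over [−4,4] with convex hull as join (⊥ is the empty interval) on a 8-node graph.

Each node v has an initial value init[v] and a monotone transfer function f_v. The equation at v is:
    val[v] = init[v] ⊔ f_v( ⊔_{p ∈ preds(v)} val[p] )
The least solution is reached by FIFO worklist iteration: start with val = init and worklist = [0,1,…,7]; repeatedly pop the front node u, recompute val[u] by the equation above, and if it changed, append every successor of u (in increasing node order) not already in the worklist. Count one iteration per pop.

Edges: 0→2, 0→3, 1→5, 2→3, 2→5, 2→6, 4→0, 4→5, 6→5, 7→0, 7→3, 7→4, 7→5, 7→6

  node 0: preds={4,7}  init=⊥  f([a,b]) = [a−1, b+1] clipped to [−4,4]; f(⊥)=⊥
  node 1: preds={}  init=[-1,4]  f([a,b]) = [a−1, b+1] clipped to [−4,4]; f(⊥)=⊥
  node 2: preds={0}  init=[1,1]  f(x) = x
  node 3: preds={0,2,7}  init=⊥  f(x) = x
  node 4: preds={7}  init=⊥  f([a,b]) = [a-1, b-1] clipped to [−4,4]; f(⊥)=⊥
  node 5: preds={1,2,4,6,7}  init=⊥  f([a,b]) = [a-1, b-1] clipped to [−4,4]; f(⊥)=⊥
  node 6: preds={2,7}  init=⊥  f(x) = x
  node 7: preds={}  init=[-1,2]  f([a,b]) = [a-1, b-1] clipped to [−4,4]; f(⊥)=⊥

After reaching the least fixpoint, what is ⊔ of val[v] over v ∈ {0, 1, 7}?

Trace (15 dequeues):
  [1] u=0 | in [-1,2] | out [-2,3] | prev ⊥ | push {}
  [2] u=1 | in ⊥ | out [-1,4] | ==
  [3] u=2 | in [-2,3] | out [-2,3] | prev [1,1] | push {}
  [4] u=3 | in [-2,3] | out [-2,3] | prev ⊥ | push {}
  [5] u=4 | in [-1,2] | out [-2,1] | prev ⊥ | push {0}
  [6] u=5 | in [-2,4] | out [-3,3] | prev ⊥ | push {}
  [7] u=6 | in [-2,3] | out [-2,3] | prev ⊥ | push {5}
  [8] u=7 | in ⊥ | out [-1,2] | ==
  [9] u=0 | in [-2,2] | out [-3,3] | prev [-2,3] | push {2,3}
  [10] u=5 | in [-2,4] | out [-3,3] | ==
  [11] u=2 | in [-3,3] | out [-3,3] | prev [-2,3] | push {5,6}
  [12] u=3 | in [-3,3] | out [-3,3] | prev [-2,3] | push {}
  [13] u=5 | in [-3,4] | out [-4,3] | prev [-3,3] | push {}
  [14] u=6 | in [-3,3] | out [-3,3] | prev [-2,3] | push {5}
  [15] u=5 | in [-3,4] | out [-4,3] | ==

Converged values:
  [0] [-3,3]
  [1] [-1,4]
  [2] [-3,3]
  [3] [-3,3]
  [4] [-2,1]
  [5] [-4,3]
  [6] [-3,3]
  [7] [-1,2]

[-3,4]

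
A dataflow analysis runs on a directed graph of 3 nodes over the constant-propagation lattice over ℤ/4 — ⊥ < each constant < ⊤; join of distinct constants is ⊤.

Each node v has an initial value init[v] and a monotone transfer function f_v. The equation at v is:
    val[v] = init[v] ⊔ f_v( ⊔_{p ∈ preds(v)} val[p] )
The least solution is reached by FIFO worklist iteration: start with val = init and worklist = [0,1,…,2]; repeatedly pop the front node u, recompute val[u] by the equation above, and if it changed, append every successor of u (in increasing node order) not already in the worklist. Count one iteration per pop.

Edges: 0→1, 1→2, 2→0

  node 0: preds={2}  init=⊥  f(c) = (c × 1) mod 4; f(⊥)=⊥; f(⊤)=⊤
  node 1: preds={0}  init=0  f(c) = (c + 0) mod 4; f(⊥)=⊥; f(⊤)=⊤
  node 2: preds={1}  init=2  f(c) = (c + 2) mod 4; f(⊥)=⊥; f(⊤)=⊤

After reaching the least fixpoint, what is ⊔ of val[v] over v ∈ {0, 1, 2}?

Worklist (5 pops):
  #1 pop 0: in=2 → 2 (was ⊥); enqueue []
  #2 pop 1: in=2 → ⊤ (was 0); enqueue []
  #3 pop 2: in=⊤ → ⊤ (was 2); enqueue [0]
  #4 pop 0: in=⊤ → ⊤ (was 2); enqueue [1]
  #5 pop 1: in=⊤ → ⊤ (no change)

Fixpoint:
  val[0] = ⊤
  val[1] = ⊤
  val[2] = ⊤

⊤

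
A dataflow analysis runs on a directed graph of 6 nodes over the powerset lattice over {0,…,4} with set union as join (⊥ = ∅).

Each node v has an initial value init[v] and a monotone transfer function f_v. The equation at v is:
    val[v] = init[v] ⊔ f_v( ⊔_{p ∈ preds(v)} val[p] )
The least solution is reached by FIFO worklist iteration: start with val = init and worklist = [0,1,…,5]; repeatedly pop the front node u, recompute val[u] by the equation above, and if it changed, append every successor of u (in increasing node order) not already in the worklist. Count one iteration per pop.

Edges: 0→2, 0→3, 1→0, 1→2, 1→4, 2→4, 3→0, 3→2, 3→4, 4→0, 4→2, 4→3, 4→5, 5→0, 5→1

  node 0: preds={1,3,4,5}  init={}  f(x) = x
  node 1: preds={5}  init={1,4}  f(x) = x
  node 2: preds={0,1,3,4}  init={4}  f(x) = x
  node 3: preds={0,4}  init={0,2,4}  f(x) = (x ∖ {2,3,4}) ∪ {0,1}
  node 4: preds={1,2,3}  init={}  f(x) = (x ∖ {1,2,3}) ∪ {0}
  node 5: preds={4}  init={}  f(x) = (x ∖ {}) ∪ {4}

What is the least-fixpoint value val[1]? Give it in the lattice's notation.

Iteration log — 13 steps:
  step 1. node 0  ⊔preds={0,1,2,4}  new={0,1,2,4}  old={}  +wl: 
  step 2. node 1  ⊔preds={}  new={1,4}  stable
  step 3. node 2  ⊔preds={0,1,2,4}  new={0,1,2,4}  old={4}  +wl: 
  step 4. node 3  ⊔preds={0,1,2,4}  new={0,1,2,4}  old={0,2,4}  +wl: 0,2
  step 5. node 4  ⊔preds={0,1,2,4}  new={0,4}  old={}  +wl: 3
  step 6. node 5  ⊔preds={0,4}  new={0,4}  old={}  +wl: 1
  step 7. node 0  ⊔preds={0,1,2,4}  new={0,1,2,4}  stable
  step 8. node 2  ⊔preds={0,1,2,4}  new={0,1,2,4}  stable
  step 9. node 3  ⊔preds={0,1,2,4}  new={0,1,2,4}  stable
  step 10. node 1  ⊔preds={0,4}  new={0,1,4}  old={1,4}  +wl: 0,2,4
  step 11. node 0  ⊔preds={0,1,2,4}  new={0,1,2,4}  stable
  step 12. node 2  ⊔preds={0,1,2,4}  new={0,1,2,4}  stable
  step 13. node 4  ⊔preds={0,1,2,4}  new={0,4}  stable

Least fixpoint reached:
  node 0: {0,1,2,4}
  node 1: {0,1,4}
  node 2: {0,1,2,4}
  node 3: {0,1,2,4}
  node 4: {0,4}
  node 5: {0,4}

{0,1,4}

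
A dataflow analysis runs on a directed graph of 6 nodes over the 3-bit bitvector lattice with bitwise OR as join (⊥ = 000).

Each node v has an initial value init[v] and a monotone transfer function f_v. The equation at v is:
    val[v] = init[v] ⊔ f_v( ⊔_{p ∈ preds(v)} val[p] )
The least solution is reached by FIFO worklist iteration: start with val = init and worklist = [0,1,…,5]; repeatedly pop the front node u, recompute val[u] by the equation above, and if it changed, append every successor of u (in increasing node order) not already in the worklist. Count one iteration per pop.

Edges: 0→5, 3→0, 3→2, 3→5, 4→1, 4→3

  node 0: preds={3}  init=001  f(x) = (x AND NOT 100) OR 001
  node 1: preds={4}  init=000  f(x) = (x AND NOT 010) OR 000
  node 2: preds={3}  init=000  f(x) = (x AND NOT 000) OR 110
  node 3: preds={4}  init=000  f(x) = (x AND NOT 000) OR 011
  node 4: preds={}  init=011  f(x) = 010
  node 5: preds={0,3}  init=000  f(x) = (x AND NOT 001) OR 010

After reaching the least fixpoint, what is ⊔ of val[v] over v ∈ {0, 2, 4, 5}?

111

Trace (9 dequeues):
  [1] u=0 | in 000 | out 001 | ==
  [2] u=1 | in 011 | out 001 | prev 000 | push {}
  [3] u=2 | in 000 | out 110 | prev 000 | push {}
  [4] u=3 | in 011 | out 011 | prev 000 | push {0,2}
  [5] u=4 | in 000 | out 011 | ==
  [6] u=5 | in 011 | out 010 | prev 000 | push {}
  [7] u=0 | in 011 | out 011 | prev 001 | push {5}
  [8] u=2 | in 011 | out 111 | prev 110 | push {}
  [9] u=5 | in 011 | out 010 | ==

Converged values:
  [0] 011
  [1] 001
  [2] 111
  [3] 011
  [4] 011
  [5] 010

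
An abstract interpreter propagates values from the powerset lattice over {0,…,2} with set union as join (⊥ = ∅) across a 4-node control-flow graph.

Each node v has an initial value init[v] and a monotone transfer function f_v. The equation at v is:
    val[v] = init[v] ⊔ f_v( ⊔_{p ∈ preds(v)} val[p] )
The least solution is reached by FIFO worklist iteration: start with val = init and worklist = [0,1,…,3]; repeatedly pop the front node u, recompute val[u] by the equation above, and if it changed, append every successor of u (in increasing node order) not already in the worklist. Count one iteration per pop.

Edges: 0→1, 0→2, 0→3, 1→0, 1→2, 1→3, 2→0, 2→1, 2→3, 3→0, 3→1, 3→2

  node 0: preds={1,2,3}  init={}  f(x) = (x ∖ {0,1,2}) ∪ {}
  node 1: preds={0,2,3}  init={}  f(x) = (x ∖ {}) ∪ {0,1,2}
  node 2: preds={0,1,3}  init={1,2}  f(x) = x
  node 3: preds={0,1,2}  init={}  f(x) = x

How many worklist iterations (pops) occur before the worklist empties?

Worklist (7 pops):
  #1 pop 0: in={1,2} → {} (no change)
  #2 pop 1: in={1,2} → {0,1,2} (was {}); enqueue [0]
  #3 pop 2: in={0,1,2} → {0,1,2} (was {1,2}); enqueue [1]
  #4 pop 3: in={0,1,2} → {0,1,2} (was {}); enqueue [2]
  #5 pop 0: in={0,1,2} → {} (no change)
  #6 pop 1: in={0,1,2} → {0,1,2} (no change)
  #7 pop 2: in={0,1,2} → {0,1,2} (no change)

Fixpoint:
  val[0] = {}
  val[1] = {0,1,2}
  val[2] = {0,1,2}
  val[3] = {0,1,2}

7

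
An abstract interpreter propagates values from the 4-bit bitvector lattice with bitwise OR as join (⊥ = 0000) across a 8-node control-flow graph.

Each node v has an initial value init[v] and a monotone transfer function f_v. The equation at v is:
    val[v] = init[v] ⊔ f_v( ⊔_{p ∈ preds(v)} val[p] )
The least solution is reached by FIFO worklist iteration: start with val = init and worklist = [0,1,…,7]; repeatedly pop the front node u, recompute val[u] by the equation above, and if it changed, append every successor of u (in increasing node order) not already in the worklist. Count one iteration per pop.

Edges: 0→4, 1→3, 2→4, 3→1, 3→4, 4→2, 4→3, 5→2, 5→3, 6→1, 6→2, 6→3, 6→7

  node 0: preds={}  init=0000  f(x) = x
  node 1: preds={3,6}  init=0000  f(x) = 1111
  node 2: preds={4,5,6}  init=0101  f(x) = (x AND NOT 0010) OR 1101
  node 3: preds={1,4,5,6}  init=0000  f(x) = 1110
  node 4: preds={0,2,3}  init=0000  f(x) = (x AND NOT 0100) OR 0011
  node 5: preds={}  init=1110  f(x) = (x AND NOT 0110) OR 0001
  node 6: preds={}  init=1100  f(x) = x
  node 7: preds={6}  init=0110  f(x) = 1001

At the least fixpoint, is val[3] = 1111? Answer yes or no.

Iteration log — 11 steps:
  step 1. node 0  ⊔preds=0000  new=0000  stable
  step 2. node 1  ⊔preds=1100  new=1111  old=0000  +wl: 
  step 3. node 2  ⊔preds=1110  new=1101  old=0101  +wl: 
  step 4. node 3  ⊔preds=1111  new=1110  old=0000  +wl: 1
  step 5. node 4  ⊔preds=1111  new=1011  old=0000  +wl: 2,3
  step 6. node 5  ⊔preds=0000  new=1111  old=1110  +wl: 
  step 7. node 6  ⊔preds=0000  new=1100  stable
  step 8. node 7  ⊔preds=1100  new=1111  old=0110  +wl: 
  step 9. node 1  ⊔preds=1110  new=1111  stable
  step 10. node 2  ⊔preds=1111  new=1101  stable
  step 11. node 3  ⊔preds=1111  new=1110  stable

Least fixpoint reached:
  node 0: 0000
  node 1: 1111
  node 2: 1101
  node 3: 1110
  node 4: 1011
  node 5: 1111
  node 6: 1100
  node 7: 1111

no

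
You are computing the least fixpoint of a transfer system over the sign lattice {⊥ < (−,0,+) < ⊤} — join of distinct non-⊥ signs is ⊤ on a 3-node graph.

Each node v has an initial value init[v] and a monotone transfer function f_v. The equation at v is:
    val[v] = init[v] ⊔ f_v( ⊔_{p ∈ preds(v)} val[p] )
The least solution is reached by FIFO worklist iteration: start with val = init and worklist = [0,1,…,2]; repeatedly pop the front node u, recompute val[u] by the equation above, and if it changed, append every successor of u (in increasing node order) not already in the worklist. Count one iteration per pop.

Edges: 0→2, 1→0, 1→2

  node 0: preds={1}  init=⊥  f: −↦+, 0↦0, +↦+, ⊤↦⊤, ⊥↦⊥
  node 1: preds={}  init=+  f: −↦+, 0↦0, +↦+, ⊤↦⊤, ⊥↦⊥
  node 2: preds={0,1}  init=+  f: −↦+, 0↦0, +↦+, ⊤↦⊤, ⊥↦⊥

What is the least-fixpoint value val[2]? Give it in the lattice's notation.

Worklist (3 pops):
  #1 pop 0: in=+ → + (was ⊥); enqueue []
  #2 pop 1: in=⊥ → + (no change)
  #3 pop 2: in=+ → + (no change)

Fixpoint:
  val[0] = +
  val[1] = +
  val[2] = +

+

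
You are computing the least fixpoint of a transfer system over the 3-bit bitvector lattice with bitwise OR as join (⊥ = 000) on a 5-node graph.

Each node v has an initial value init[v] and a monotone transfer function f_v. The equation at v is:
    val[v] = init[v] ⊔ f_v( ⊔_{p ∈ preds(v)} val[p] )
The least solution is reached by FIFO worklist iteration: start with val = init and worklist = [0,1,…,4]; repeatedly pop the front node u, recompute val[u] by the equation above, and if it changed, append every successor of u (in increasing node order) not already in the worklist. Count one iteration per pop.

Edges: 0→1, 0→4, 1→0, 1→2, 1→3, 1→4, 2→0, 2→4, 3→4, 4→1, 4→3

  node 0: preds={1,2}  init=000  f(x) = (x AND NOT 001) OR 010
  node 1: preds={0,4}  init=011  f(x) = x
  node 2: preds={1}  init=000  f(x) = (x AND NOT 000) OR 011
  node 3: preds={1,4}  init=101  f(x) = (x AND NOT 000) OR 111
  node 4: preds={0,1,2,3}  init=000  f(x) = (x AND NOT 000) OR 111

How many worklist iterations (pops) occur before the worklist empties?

Trace (13 dequeues):
  [1] u=0 | in 011 | out 010 | prev 000 | push {}
  [2] u=1 | in 010 | out 011 | ==
  [3] u=2 | in 011 | out 011 | prev 000 | push {0}
  [4] u=3 | in 011 | out 111 | prev 101 | push {}
  [5] u=4 | in 111 | out 111 | prev 000 | push {1,3}
  [6] u=0 | in 011 | out 010 | ==
  [7] u=1 | in 111 | out 111 | prev 011 | push {0,2,4}
  [8] u=3 | in 111 | out 111 | ==
  [9] u=0 | in 111 | out 110 | prev 010 | push {1}
  [10] u=2 | in 111 | out 111 | prev 011 | push {0}
  [11] u=4 | in 111 | out 111 | ==
  [12] u=1 | in 111 | out 111 | ==
  [13] u=0 | in 111 | out 110 | ==

Converged values:
  [0] 110
  [1] 111
  [2] 111
  [3] 111
  [4] 111

13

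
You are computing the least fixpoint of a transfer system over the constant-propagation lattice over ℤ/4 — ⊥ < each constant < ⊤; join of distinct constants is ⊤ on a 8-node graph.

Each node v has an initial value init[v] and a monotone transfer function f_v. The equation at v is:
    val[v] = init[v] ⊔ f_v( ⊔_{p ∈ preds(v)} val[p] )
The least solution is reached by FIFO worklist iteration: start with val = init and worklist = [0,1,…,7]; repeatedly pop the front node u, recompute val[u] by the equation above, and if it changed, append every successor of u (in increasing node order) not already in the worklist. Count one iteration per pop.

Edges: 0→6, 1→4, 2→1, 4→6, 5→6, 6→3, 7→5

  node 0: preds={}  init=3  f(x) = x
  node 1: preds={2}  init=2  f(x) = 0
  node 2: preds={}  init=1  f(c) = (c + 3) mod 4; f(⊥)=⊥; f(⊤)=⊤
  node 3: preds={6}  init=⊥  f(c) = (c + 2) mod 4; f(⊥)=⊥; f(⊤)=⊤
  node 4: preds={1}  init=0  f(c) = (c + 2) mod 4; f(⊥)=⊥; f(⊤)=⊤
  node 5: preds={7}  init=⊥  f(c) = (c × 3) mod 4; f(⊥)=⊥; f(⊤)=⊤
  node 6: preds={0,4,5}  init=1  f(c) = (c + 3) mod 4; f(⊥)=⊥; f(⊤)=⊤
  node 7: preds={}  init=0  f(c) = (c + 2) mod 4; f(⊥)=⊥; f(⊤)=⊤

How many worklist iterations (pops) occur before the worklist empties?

9

Worklist (9 pops):
  #1 pop 0: in=⊥ → 3 (no change)
  #2 pop 1: in=1 → ⊤ (was 2); enqueue []
  #3 pop 2: in=⊥ → 1 (no change)
  #4 pop 3: in=1 → 3 (was ⊥); enqueue []
  #5 pop 4: in=⊤ → ⊤ (was 0); enqueue []
  #6 pop 5: in=0 → 0 (was ⊥); enqueue []
  #7 pop 6: in=⊤ → ⊤ (was 1); enqueue [3]
  #8 pop 7: in=⊥ → 0 (no change)
  #9 pop 3: in=⊤ → ⊤ (was 3); enqueue []

Fixpoint:
  val[0] = 3
  val[1] = ⊤
  val[2] = 1
  val[3] = ⊤
  val[4] = ⊤
  val[5] = 0
  val[6] = ⊤
  val[7] = 0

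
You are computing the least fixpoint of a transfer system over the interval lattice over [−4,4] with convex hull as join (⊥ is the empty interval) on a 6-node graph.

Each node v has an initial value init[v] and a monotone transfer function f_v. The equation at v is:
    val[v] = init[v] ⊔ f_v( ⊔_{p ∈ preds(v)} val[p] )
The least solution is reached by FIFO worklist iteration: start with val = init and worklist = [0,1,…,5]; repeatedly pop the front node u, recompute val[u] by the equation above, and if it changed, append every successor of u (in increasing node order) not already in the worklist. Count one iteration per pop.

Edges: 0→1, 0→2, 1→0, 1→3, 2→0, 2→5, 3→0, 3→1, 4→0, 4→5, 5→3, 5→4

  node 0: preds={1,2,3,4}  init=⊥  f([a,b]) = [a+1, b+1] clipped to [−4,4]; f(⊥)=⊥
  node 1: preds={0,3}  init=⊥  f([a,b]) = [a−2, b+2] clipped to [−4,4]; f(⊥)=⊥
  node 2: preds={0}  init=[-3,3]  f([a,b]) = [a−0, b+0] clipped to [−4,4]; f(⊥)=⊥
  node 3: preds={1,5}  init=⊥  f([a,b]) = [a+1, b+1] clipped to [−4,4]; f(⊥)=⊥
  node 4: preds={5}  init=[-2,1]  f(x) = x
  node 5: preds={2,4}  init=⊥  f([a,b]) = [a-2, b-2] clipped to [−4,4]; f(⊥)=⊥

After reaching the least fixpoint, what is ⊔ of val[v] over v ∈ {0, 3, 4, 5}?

Worklist (13 pops):
  #1 pop 0: in=[-3,3] → [-2,4] (was ⊥); enqueue []
  #2 pop 1: in=[-2,4] → [-4,4] (was ⊥); enqueue [0]
  #3 pop 2: in=[-2,4] → [-3,4] (was [-3,3]); enqueue []
  #4 pop 3: in=[-4,4] → [-3,4] (was ⊥); enqueue [1]
  #5 pop 4: in=⊥ → [-2,1] (no change)
  #6 pop 5: in=[-3,4] → [-4,2] (was ⊥); enqueue [3,4]
  #7 pop 0: in=[-4,4] → [-3,4] (was [-2,4]); enqueue [2]
  #8 pop 1: in=[-3,4] → [-4,4] (no change)
  #9 pop 3: in=[-4,4] → [-3,4] (no change)
  #10 pop 4: in=[-4,2] → [-4,2] (was [-2,1]); enqueue [0,5]
  #11 pop 2: in=[-3,4] → [-3,4] (no change)
  #12 pop 0: in=[-4,4] → [-3,4] (no change)
  #13 pop 5: in=[-4,4] → [-4,2] (no change)

Fixpoint:
  val[0] = [-3,4]
  val[1] = [-4,4]
  val[2] = [-3,4]
  val[3] = [-3,4]
  val[4] = [-4,2]
  val[5] = [-4,2]

[-4,4]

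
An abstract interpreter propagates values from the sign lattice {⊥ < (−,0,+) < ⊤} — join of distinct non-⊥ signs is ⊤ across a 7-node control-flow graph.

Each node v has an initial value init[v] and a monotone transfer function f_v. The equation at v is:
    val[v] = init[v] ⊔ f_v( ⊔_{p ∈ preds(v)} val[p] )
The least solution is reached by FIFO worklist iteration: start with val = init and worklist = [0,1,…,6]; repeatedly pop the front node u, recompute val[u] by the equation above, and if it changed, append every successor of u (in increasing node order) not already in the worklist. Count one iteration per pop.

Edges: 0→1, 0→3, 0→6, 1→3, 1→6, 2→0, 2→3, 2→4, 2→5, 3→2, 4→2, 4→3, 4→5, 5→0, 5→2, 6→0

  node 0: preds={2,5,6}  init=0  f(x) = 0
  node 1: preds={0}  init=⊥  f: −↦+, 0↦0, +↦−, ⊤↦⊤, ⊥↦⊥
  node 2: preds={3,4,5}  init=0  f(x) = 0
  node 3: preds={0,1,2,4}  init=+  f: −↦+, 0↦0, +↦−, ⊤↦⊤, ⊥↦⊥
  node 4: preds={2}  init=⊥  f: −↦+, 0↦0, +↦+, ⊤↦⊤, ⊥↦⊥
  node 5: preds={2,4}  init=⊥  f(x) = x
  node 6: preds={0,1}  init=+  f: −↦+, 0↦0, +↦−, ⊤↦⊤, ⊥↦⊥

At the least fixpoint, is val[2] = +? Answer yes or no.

no

Trace (10 dequeues):
  [1] u=0 | in ⊤ | out 0 | ==
  [2] u=1 | in 0 | out 0 | prev ⊥ | push {}
  [3] u=2 | in + | out 0 | ==
  [4] u=3 | in 0 | out ⊤ | prev + | push {2}
  [5] u=4 | in 0 | out 0 | prev ⊥ | push {3}
  [6] u=5 | in 0 | out 0 | prev ⊥ | push {0}
  [7] u=6 | in 0 | out ⊤ | prev + | push {}
  [8] u=2 | in ⊤ | out 0 | ==
  [9] u=3 | in 0 | out ⊤ | ==
  [10] u=0 | in ⊤ | out 0 | ==

Converged values:
  [0] 0
  [1] 0
  [2] 0
  [3] ⊤
  [4] 0
  [5] 0
  [6] ⊤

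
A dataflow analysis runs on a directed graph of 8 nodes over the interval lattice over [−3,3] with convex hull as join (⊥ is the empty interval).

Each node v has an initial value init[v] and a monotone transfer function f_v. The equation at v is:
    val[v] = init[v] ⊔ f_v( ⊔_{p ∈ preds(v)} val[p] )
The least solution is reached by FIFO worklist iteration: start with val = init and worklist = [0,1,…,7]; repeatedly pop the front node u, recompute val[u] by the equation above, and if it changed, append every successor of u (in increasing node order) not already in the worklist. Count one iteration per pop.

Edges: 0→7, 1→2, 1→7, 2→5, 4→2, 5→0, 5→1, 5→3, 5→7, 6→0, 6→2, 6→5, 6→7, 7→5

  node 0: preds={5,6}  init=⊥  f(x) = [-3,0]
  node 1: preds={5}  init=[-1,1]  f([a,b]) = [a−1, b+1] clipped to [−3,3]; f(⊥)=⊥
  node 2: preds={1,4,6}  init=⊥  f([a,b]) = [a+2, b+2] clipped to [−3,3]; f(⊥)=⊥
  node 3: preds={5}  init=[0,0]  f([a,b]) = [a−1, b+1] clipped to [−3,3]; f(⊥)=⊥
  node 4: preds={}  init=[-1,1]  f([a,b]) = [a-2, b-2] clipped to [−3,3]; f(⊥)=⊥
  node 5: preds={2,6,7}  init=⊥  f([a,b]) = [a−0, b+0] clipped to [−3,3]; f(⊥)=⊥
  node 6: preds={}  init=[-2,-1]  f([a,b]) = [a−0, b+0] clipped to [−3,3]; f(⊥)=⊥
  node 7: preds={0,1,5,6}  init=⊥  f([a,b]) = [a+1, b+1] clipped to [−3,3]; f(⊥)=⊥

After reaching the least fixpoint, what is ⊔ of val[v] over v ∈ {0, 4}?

[-3,1]

Trace (15 dequeues):
  [1] u=0 | in [-2,-1] | out [-3,0] | prev ⊥ | push {}
  [2] u=1 | in ⊥ | out [-1,1] | ==
  [3] u=2 | in [-2,1] | out [0,3] | prev ⊥ | push {}
  [4] u=3 | in ⊥ | out [0,0] | ==
  [5] u=4 | in ⊥ | out [-1,1] | ==
  [6] u=5 | in [-2,3] | out [-2,3] | prev ⊥ | push {0,1,3}
  [7] u=6 | in ⊥ | out [-2,-1] | ==
  [8] u=7 | in [-3,3] | out [-2,3] | prev ⊥ | push {5}
  [9] u=0 | in [-2,3] | out [-3,0] | ==
  [10] u=1 | in [-2,3] | out [-3,3] | prev [-1,1] | push {2,7}
  [11] u=3 | in [-2,3] | out [-3,3] | prev [0,0] | push {}
  [12] u=5 | in [-2,3] | out [-2,3] | ==
  [13] u=2 | in [-3,3] | out [-1,3] | prev [0,3] | push {5}
  [14] u=7 | in [-3,3] | out [-2,3] | ==
  [15] u=5 | in [-2,3] | out [-2,3] | ==

Converged values:
  [0] [-3,0]
  [1] [-3,3]
  [2] [-1,3]
  [3] [-3,3]
  [4] [-1,1]
  [5] [-2,3]
  [6] [-2,-1]
  [7] [-2,3]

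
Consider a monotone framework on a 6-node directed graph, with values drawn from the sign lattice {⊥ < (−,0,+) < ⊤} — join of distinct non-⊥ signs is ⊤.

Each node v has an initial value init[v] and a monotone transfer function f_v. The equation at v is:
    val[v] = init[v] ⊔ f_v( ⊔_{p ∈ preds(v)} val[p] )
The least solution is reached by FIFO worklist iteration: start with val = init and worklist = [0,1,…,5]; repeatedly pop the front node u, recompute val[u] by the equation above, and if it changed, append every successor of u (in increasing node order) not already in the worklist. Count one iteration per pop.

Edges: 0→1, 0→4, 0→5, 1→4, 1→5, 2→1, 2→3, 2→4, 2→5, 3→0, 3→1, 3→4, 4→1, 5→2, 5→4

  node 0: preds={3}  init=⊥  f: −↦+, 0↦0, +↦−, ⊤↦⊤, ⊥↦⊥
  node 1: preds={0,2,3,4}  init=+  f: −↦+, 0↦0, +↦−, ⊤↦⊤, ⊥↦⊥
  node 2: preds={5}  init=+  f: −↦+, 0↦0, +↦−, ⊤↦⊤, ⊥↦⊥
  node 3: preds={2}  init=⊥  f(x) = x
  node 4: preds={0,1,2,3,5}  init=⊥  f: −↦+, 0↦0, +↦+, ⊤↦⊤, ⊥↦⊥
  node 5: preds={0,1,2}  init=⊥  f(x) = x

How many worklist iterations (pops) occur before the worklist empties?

Iteration log — 17 steps:
  step 1. node 0  ⊔preds=⊥  new=⊥  stable
  step 2. node 1  ⊔preds=+  new=⊤  old=+  +wl: 
  step 3. node 2  ⊔preds=⊥  new=+  stable
  step 4. node 3  ⊔preds=+  new=+  old=⊥  +wl: 0,1
  step 5. node 4  ⊔preds=⊤  new=⊤  old=⊥  +wl: 
  step 6. node 5  ⊔preds=⊤  new=⊤  old=⊥  +wl: 2,4
  step 7. node 0  ⊔preds=+  new=−  old=⊥  +wl: 5
  step 8. node 1  ⊔preds=⊤  new=⊤  stable
  step 9. node 2  ⊔preds=⊤  new=⊤  old=+  +wl: 1,3
  step 10. node 4  ⊔preds=⊤  new=⊤  stable
  step 11. node 5  ⊔preds=⊤  new=⊤  stable
  step 12. node 1  ⊔preds=⊤  new=⊤  stable
  step 13. node 3  ⊔preds=⊤  new=⊤  old=+  +wl: 0,1,4
  step 14. node 0  ⊔preds=⊤  new=⊤  old=−  +wl: 5
  step 15. node 1  ⊔preds=⊤  new=⊤  stable
  step 16. node 4  ⊔preds=⊤  new=⊤  stable
  step 17. node 5  ⊔preds=⊤  new=⊤  stable

Least fixpoint reached:
  node 0: ⊤
  node 1: ⊤
  node 2: ⊤
  node 3: ⊤
  node 4: ⊤
  node 5: ⊤

17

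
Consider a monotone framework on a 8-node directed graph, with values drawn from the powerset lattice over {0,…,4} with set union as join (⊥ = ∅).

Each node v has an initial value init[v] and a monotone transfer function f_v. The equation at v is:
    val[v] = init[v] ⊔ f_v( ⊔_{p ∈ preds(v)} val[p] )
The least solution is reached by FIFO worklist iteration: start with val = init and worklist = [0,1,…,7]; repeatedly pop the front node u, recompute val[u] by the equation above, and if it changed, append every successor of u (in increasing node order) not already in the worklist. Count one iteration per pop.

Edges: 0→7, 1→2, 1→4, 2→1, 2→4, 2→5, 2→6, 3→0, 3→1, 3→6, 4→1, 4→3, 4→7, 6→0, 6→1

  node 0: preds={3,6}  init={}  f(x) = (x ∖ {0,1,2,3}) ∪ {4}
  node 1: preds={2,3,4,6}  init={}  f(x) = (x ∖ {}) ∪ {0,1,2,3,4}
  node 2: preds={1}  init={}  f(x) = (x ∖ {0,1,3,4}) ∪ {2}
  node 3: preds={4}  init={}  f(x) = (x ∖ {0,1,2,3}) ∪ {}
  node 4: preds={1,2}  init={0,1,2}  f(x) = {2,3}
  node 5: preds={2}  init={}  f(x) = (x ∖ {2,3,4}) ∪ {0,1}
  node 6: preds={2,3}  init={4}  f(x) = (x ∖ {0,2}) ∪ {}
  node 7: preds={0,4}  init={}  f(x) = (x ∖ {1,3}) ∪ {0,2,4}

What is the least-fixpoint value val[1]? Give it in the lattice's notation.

{0,1,2,3,4}

Worklist (10 pops):
  #1 pop 0: in={4} → {4} (was {}); enqueue []
  #2 pop 1: in={0,1,2,4} → {0,1,2,3,4} (was {}); enqueue []
  #3 pop 2: in={0,1,2,3,4} → {2} (was {}); enqueue [1]
  #4 pop 3: in={0,1,2} → {} (no change)
  #5 pop 4: in={0,1,2,3,4} → {0,1,2,3} (was {0,1,2}); enqueue [3]
  #6 pop 5: in={2} → {0,1} (was {}); enqueue []
  #7 pop 6: in={2} → {4} (no change)
  #8 pop 7: in={0,1,2,3,4} → {0,2,4} (was {}); enqueue []
  #9 pop 1: in={0,1,2,3,4} → {0,1,2,3,4} (no change)
  #10 pop 3: in={0,1,2,3} → {} (no change)

Fixpoint:
  val[0] = {4}
  val[1] = {0,1,2,3,4}
  val[2] = {2}
  val[3] = {}
  val[4] = {0,1,2,3}
  val[5] = {0,1}
  val[6] = {4}
  val[7] = {0,2,4}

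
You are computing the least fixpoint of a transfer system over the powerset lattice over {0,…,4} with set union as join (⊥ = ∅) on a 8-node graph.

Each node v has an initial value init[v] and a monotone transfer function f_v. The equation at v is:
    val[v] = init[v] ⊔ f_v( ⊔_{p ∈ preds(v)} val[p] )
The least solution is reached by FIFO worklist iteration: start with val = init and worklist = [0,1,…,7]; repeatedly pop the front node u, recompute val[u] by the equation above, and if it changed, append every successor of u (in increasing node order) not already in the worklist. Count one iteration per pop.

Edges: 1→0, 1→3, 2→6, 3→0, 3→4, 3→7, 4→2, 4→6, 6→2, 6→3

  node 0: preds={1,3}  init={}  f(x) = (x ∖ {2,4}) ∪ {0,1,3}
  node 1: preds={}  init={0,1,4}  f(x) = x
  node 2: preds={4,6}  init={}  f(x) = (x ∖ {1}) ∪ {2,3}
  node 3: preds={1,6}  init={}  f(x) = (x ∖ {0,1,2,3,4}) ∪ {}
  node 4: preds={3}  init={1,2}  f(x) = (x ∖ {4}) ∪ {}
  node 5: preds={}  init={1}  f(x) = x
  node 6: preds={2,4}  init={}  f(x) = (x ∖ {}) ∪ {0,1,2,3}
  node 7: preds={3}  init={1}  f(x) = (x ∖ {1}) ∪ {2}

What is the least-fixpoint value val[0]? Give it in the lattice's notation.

{0,1,3}

Iteration log — 11 steps:
  step 1. node 0  ⊔preds={0,1,4}  new={0,1,3}  old={}  +wl: 
  step 2. node 1  ⊔preds={}  new={0,1,4}  stable
  step 3. node 2  ⊔preds={1,2}  new={2,3}  old={}  +wl: 
  step 4. node 3  ⊔preds={0,1,4}  new={}  stable
  step 5. node 4  ⊔preds={}  new={1,2}  stable
  step 6. node 5  ⊔preds={}  new={1}  stable
  step 7. node 6  ⊔preds={1,2,3}  new={0,1,2,3}  old={}  +wl: 2,3
  step 8. node 7  ⊔preds={}  new={1,2}  old={1}  +wl: 
  step 9. node 2  ⊔preds={0,1,2,3}  new={0,2,3}  old={2,3}  +wl: 6
  step 10. node 3  ⊔preds={0,1,2,3,4}  new={}  stable
  step 11. node 6  ⊔preds={0,1,2,3}  new={0,1,2,3}  stable

Least fixpoint reached:
  node 0: {0,1,3}
  node 1: {0,1,4}
  node 2: {0,2,3}
  node 3: {}
  node 4: {1,2}
  node 5: {1}
  node 6: {0,1,2,3}
  node 7: {1,2}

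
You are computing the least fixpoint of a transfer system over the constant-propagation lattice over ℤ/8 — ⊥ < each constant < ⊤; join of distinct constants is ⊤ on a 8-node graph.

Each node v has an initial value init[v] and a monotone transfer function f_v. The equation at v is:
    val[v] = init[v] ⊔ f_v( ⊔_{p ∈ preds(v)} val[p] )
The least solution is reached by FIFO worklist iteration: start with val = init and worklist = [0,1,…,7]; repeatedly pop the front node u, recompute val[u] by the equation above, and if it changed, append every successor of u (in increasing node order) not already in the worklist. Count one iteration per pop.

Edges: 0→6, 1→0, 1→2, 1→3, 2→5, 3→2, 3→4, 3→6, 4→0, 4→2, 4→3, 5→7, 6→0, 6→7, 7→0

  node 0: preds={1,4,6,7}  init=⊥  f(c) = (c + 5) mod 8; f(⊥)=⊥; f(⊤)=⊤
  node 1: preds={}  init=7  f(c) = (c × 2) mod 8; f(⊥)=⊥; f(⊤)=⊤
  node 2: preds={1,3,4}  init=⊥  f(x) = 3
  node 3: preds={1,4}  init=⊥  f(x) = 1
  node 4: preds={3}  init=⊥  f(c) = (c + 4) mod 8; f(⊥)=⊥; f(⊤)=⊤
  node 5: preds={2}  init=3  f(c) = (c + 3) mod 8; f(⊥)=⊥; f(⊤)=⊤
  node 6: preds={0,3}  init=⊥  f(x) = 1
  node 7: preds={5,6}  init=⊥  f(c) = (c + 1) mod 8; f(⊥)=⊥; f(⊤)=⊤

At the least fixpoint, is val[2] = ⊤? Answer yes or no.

no

Worklist (12 pops):
  #1 pop 0: in=7 → 4 (was ⊥); enqueue []
  #2 pop 1: in=⊥ → 7 (no change)
  #3 pop 2: in=7 → 3 (was ⊥); enqueue []
  #4 pop 3: in=7 → 1 (was ⊥); enqueue [2]
  #5 pop 4: in=1 → 5 (was ⊥); enqueue [0,3]
  #6 pop 5: in=3 → ⊤ (was 3); enqueue []
  #7 pop 6: in=⊤ → 1 (was ⊥); enqueue []
  #8 pop 7: in=⊤ → ⊤ (was ⊥); enqueue []
  #9 pop 2: in=⊤ → 3 (no change)
  #10 pop 0: in=⊤ → ⊤ (was 4); enqueue [6]
  #11 pop 3: in=⊤ → 1 (no change)
  #12 pop 6: in=⊤ → 1 (no change)

Fixpoint:
  val[0] = ⊤
  val[1] = 7
  val[2] = 3
  val[3] = 1
  val[4] = 5
  val[5] = ⊤
  val[6] = 1
  val[7] = ⊤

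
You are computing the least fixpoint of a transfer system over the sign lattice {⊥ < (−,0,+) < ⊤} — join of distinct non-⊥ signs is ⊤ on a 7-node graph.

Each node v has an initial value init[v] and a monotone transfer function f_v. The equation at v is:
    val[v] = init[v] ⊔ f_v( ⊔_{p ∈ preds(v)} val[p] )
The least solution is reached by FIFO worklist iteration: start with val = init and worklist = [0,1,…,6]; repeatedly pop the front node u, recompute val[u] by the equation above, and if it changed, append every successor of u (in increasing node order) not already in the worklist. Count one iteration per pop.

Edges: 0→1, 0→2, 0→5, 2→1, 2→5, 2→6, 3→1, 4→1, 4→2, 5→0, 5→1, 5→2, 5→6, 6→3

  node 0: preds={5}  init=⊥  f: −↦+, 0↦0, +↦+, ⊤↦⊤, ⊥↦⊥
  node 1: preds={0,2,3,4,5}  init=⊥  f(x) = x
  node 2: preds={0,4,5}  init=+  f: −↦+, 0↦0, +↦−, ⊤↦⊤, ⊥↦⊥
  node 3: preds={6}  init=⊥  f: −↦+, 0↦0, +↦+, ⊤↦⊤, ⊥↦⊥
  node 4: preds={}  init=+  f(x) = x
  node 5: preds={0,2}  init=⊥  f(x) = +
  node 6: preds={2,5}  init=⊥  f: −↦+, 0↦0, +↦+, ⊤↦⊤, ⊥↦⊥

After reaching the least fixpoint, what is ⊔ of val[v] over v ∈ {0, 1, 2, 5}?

⊤

Iteration log — 13 steps:
  step 1. node 0  ⊔preds=⊥  new=⊥  stable
  step 2. node 1  ⊔preds=+  new=+  old=⊥  +wl: 
  step 3. node 2  ⊔preds=+  new=⊤  old=+  +wl: 1
  step 4. node 3  ⊔preds=⊥  new=⊥  stable
  step 5. node 4  ⊔preds=⊥  new=+  stable
  step 6. node 5  ⊔preds=⊤  new=+  old=⊥  +wl: 0,2
  step 7. node 6  ⊔preds=⊤  new=⊤  old=⊥  +wl: 3
  step 8. node 1  ⊔preds=⊤  new=⊤  old=+  +wl: 
  step 9. node 0  ⊔preds=+  new=+  old=⊥  +wl: 1,5
  step 10. node 2  ⊔preds=+  new=⊤  stable
  step 11. node 3  ⊔preds=⊤  new=⊤  old=⊥  +wl: 
  step 12. node 1  ⊔preds=⊤  new=⊤  stable
  step 13. node 5  ⊔preds=⊤  new=+  stable

Least fixpoint reached:
  node 0: +
  node 1: ⊤
  node 2: ⊤
  node 3: ⊤
  node 4: +
  node 5: +
  node 6: ⊤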